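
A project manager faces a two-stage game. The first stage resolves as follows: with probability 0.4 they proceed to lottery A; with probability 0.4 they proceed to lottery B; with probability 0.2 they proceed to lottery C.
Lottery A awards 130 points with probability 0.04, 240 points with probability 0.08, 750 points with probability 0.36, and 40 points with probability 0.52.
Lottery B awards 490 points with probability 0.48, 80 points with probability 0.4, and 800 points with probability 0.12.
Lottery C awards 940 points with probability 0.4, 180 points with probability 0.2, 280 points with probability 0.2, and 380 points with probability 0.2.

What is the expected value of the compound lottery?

380.16 points

EV(A) = 0.04 × 130 + 0.08 × 240 + 0.36 × 750 + 0.52 × 40 = 5.2 + 19.2 + 270 + 20.8 = 315.2
EV(B) = 0.48 × 490 + 0.4 × 80 + 0.12 × 800 = 235.2 + 32 + 96 = 363.2
EV(C) = 0.4 × 940 + 0.2 × 180 + 0.2 × 280 + 0.2 × 380 = 376 + 36 + 56 + 76 = 544
Overall = 0.4 × 315.2 + 0.4 × 363.2 + 0.2 × 544 = 126.08 + 145.28 + 108.8 = 380.16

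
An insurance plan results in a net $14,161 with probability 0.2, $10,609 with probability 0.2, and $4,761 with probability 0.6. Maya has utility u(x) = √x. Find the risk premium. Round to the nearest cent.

$448.96

E[u] = 0.2·√14161 + 0.2·√10609 + 0.6·√4761 = 0.2·119 + 0.2·103 + 0.6·69 = 85.8
CE = (85.8)² = 7361.64
Risk premium = EV − CE = 7810.6 − 7361.64 = 448.96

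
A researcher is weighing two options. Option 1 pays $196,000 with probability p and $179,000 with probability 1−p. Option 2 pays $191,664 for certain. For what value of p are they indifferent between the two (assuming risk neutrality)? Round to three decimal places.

p·196000 + (1−p)·179000 = 191664
17000p + 179000 = 191664
p = (191664 − 179000) / 17000

p = 0.745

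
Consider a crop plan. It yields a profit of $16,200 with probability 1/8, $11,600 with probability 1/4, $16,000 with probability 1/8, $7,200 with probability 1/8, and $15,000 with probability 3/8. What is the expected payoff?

EV = 1/8 × 16200 + 1/4 × 11600 + 1/8 × 16000 + 1/8 × 7200 + 3/8 × 15000 = 2025 + 2900 + 2000 + 900 + 5625 = 13450

$13,450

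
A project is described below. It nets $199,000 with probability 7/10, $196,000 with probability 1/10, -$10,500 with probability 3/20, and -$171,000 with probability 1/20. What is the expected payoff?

EV = 7/10 × 199000 + 1/10 × 196000 + 3/20 × (-10500) + 1/20 × (-171000) = 139300 + 19600 − 1575 − 8550 = 148775

$148,775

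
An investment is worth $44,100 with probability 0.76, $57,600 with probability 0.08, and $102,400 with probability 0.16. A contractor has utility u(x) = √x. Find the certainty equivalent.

E[u] = 0.76·√44100 + 0.08·√57600 + 0.16·√102400 = 0.76·210 + 0.08·240 + 0.16·320 = 230
CE = (230)² = 52900

$52,900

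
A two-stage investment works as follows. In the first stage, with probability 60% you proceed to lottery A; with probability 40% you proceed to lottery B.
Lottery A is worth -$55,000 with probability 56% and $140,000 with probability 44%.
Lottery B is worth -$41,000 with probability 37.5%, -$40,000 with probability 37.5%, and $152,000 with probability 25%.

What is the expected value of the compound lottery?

$21,530

EV(A) = 0.56 × (-55000) + 0.44 × 140000 = -30800 + 61600 = 30800
EV(B) = 0.375 × (-41000) + 0.375 × (-40000) + 0.25 × 152000 = -15375 − 15000 + 38000 = 7625
Overall = 0.6 × 30800 + 0.4 × 7625 = 18480 + 3050 = 21530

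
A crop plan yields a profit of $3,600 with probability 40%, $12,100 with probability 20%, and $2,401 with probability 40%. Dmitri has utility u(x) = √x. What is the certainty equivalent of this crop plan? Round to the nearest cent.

E[u] = 0.4·√3600 + 0.2·√12100 + 0.4·√2401 = 0.4·60 + 0.2·110 + 0.4·49 = 65.6
CE = (65.6)² = 4303.36

$4,303.36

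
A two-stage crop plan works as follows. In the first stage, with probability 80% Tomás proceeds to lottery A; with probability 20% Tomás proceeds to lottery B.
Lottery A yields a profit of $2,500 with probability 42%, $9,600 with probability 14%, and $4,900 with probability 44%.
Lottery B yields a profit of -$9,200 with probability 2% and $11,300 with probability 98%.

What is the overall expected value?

EV(A) = 0.42 × 2500 + 0.14 × 9600 + 0.44 × 4900 = 1050 + 1344 + 2156 = 4550
EV(B) = 0.02 × (-9200) + 0.98 × 11300 = -184 + 11074 = 10890
Overall = 0.8 × 4550 + 0.2 × 10890 = 3640 + 2178 = 5818

$5,818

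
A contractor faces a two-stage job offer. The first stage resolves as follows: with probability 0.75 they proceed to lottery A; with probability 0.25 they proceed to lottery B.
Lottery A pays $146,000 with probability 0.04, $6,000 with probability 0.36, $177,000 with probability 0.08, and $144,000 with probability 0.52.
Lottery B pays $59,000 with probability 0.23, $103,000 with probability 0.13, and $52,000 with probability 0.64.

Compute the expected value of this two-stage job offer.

$87,840

EV(A) = 0.04 × 146000 + 0.36 × 6000 + 0.08 × 177000 + 0.52 × 144000 = 5840 + 2160 + 14160 + 74880 = 97040
EV(B) = 0.23 × 59000 + 0.13 × 103000 + 0.64 × 52000 = 13570 + 13390 + 33280 = 60240
Overall = 0.75 × 97040 + 0.25 × 60240 = 72780 + 15060 = 87840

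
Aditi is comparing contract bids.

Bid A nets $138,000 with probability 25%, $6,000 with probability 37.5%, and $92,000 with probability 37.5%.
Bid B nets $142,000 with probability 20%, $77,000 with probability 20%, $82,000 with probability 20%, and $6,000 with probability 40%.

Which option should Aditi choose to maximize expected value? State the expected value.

Bid A ($71,250)

Bid A = 0.25 × 138000 + 0.375 × 6000 + 0.375 × 92000 = 34500 + 2250 + 34500 = 71250
Bid B = 0.2 × 142000 + 0.2 × 77000 + 0.2 × 82000 + 0.4 × 6000 = 28400 + 15400 + 16400 + 2400 = 62600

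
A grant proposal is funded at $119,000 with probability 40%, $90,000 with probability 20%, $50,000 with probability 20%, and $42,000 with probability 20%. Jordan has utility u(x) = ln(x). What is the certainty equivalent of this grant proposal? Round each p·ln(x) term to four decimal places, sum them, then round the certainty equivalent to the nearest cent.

E[u] = 0.4·ln(119000) + 0.2·ln(90000) + 0.2·ln(50000) + 0.2·ln(42000) = 4.6748 + 2.2815 + 2.1640 + 2.1291 = 11.2494
CE = e^11.2494 ≈ 76833.81

$76,833.81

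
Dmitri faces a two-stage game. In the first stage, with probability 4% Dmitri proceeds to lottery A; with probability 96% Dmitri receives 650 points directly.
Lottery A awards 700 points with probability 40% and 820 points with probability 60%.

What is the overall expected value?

654.88 points

EV(A) = 0.4 × 700 + 0.6 × 820 = 280 + 492 = 772
Branch B: 650 (certain)
Overall = 0.04 × 772 + 0.96 × 650 = 30.88 + 624 = 654.88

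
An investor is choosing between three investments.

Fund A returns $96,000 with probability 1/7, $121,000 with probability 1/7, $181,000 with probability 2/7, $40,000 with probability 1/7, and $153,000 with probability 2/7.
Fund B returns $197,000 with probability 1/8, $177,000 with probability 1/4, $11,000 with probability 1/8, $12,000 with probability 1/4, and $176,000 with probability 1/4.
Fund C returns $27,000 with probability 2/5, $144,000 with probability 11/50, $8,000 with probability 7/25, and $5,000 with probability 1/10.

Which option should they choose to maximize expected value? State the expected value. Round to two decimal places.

Fund A ($132,142.86)

Fund A = 1/7 × 96000 + 1/7 × 121000 + 2/7 × 181000 + 1/7 × 40000 + 2/7 × 153000 = 13714.2857 + 17285.7143 + 51714.2857 + 5714.2857 + 43714.2857 = 132142.8571
Fund B = 1/8 × 197000 + 1/4 × 177000 + 1/8 × 11000 + 1/4 × 12000 + 1/4 × 176000 = 24625 + 44250 + 1375 + 3000 + 44000 = 117250
Fund C = 2/5 × 27000 + 11/50 × 144000 + 7/25 × 8000 + 1/10 × 5000 = 10800 + 31680 + 2240 + 500 = 45220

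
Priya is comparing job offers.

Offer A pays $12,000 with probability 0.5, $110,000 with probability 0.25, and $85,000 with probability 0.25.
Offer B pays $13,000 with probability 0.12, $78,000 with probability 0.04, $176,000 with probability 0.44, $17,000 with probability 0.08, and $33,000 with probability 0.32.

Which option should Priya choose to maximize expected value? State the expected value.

Offer B ($94,040)

Offer A = 0.5 × 12000 + 0.25 × 110000 + 0.25 × 85000 = 6000 + 27500 + 21250 = 54750
Offer B = 0.12 × 13000 + 0.04 × 78000 + 0.44 × 176000 + 0.08 × 17000 + 0.32 × 33000 = 1560 + 3120 + 77440 + 1360 + 10560 = 94040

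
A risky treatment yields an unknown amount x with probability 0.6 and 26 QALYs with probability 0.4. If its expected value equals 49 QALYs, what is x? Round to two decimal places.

0.6·x + 0.4·26 = 49
0.6·x = 49 − 10.4 = 38.6
x = 38.6 / 0.6 = 64.3333

x = 64.33 QALYs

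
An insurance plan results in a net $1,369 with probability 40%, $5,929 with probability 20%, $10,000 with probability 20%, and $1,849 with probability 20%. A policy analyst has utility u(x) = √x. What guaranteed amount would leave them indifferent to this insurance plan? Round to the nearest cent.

$3,457.44

E[u] = 0.4·√1369 + 0.2·√5929 + 0.2·√10000 + 0.2·√1849 = 0.4·37 + 0.2·77 + 0.2·100 + 0.2·43 = 58.8
CE = (58.8)² = 3457.44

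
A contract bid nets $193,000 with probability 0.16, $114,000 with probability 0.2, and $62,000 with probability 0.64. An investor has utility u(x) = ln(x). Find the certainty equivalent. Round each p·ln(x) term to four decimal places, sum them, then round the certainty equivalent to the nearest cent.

E[u] = 0.16·ln(193000) + 0.2·ln(114000) + 0.64·ln(62000) = 1.9473 + 2.3288 + 7.0623 = 11.3384
CE = e^11.3384 ≈ 83985.55

$83,985.55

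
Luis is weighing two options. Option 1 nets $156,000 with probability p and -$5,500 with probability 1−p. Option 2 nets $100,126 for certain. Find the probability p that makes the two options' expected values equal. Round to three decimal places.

p·156000 + (1−p)·(-5500) = 100126
161500p − 5500 = 100126
p = (100126 + 5500) / 161500

p = 0.654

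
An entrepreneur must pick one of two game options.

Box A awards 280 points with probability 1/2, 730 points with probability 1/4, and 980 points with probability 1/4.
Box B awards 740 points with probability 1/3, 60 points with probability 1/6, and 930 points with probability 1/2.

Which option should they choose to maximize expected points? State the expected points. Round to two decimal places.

Box A = 1/2 × 280 + 1/4 × 730 + 1/4 × 980 = 140 + 182.5 + 245 = 567.5
Box B = 1/3 × 740 + 1/6 × 60 + 1/2 × 930 = 246.6667 + 10 + 465 = 721.6667

Box B (721.67 points)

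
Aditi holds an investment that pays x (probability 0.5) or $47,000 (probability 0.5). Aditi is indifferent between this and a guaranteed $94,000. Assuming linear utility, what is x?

0.5·x + 0.5·47000 = 94000
0.5·x = 94000 − 23500 = 70500
x = 70500 / 0.5 = 141000

x = $141,000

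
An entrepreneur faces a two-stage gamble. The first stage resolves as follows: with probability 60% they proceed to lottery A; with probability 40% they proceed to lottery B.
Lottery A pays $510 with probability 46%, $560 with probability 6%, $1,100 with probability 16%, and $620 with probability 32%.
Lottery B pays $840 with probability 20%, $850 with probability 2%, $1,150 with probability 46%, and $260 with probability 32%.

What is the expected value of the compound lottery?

$704.44

EV(A) = 0.46 × 510 + 0.06 × 560 + 0.16 × 1100 + 0.32 × 620 = 234.6 + 33.6 + 176 + 198.4 = 642.6
EV(B) = 0.2 × 840 + 0.02 × 850 + 0.46 × 1150 + 0.32 × 260 = 168 + 17 + 529 + 83.2 = 797.2
Overall = 0.6 × 642.6 + 0.4 × 797.2 = 385.56 + 318.88 = 704.44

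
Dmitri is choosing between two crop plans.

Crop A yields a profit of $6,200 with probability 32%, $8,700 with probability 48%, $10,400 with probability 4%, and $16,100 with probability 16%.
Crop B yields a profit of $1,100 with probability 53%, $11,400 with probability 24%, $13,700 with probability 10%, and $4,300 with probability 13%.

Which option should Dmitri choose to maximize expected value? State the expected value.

Crop A = 0.32 × 6200 + 0.48 × 8700 + 0.04 × 10400 + 0.16 × 16100 = 1984 + 4176 + 416 + 2576 = 9152
Crop B = 0.53 × 1100 + 0.24 × 11400 + 0.1 × 13700 + 0.13 × 4300 = 583 + 2736 + 1370 + 559 = 5248

Crop A ($9,152)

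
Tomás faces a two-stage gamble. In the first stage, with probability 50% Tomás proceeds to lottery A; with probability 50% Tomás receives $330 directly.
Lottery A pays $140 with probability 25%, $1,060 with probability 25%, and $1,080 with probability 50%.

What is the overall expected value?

$585

EV(A) = 0.25 × 140 + 0.25 × 1060 + 0.5 × 1080 = 35 + 265 + 540 = 840
Branch B: 330 (certain)
Overall = 0.5 × 840 + 0.5 × 330 = 420 + 165 = 585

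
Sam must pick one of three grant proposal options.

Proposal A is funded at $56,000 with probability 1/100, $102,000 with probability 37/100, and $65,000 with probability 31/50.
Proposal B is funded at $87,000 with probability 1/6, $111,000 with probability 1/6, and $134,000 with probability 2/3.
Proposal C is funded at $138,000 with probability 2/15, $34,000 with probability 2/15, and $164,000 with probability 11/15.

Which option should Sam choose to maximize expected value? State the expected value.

Proposal C ($143,200)

Proposal A = 1/100 × 56000 + 37/100 × 102000 + 31/50 × 65000 = 560 + 37740 + 40300 = 78600
Proposal B = 1/6 × 87000 + 1/6 × 111000 + 2/3 × 134000 = 14500 + 18500 + 89333.3333 = 122333.3333
Proposal C = 2/15 × 138000 + 2/15 × 34000 + 11/15 × 164000 = 18400 + 4533.3333 + 120266.6667 = 143200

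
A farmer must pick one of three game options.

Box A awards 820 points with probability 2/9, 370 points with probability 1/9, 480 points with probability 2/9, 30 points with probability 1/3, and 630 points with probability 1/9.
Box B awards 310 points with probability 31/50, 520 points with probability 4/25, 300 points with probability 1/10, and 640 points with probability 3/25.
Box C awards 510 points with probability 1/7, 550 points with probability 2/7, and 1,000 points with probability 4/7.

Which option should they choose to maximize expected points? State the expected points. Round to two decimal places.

Box A = 2/9 × 820 + 1/9 × 370 + 2/9 × 480 + 1/3 × 30 + 1/9 × 630 = 182.2222 + 41.1111 + 106.6667 + 10 + 70 = 410
Box B = 31/50 × 310 + 4/25 × 520 + 1/10 × 300 + 3/25 × 640 = 192.2 + 83.2 + 30 + 76.8 = 382.2
Box C = 1/7 × 510 + 2/7 × 550 + 4/7 × 1000 = 72.8571 + 157.1429 + 571.4286 = 801.4286

Box C (801.43 points)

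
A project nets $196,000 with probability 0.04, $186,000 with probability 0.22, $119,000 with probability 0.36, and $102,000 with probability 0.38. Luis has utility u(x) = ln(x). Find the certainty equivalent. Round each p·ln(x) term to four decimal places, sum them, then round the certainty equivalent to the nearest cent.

$126,310.70

E[u] = 0.04·ln(196000) + 0.22·ln(186000) + 0.36·ln(119000) + 0.38·ln(102000) = 0.4874 + 2.6694 + 4.2073 + 4.3824 = 11.7465
CE = e^11.7465 ≈ 126310.70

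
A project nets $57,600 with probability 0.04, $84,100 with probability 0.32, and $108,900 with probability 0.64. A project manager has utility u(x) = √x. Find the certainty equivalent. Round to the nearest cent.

$98,344.96

E[u] = 0.04·√57600 + 0.32·√84100 + 0.64·√108900 = 0.04·240 + 0.32·290 + 0.64·330 = 313.6
CE = (313.6)² = 98344.96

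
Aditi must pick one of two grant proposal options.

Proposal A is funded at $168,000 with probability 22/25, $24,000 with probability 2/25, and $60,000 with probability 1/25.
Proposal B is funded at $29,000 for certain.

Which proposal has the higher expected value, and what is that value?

Proposal A = 22/25 × 168000 + 2/25 × 24000 + 1/25 × 60000 = 147840 + 1920 + 2400 = 152160
Proposal B: 29000 (certain)

Proposal A ($152,160)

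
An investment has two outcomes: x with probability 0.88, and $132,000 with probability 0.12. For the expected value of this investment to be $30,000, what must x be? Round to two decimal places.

x = $16,090.91

0.88·x + 0.12·132000 = 30000
0.88·x = 30000 − 15840 = 14160
x = 14160 / 0.88 = 16090.9091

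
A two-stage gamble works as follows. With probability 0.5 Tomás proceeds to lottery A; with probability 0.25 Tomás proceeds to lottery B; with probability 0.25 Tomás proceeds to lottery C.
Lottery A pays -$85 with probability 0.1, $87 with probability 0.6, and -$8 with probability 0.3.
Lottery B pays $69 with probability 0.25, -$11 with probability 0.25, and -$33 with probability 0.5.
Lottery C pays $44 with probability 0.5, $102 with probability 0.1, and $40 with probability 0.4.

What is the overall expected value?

$32.20

EV(A) = 0.1 × (-85) + 0.6 × 87 + 0.3 × (-8) = -8.5 + 52.2 − 2.4 = 41.3
EV(B) = 0.25 × 69 + 0.25 × (-11) + 0.5 × (-33) = 17.25 − 2.75 − 16.5 = -2
EV(C) = 0.5 × 44 + 0.1 × 102 + 0.4 × 40 = 22 + 10.2 + 16 = 48.2
Overall = 0.5 × 41.3 + 0.25 × (-2) + 0.25 × 48.2 = 20.65 − 0.5 + 12.05 = 32.2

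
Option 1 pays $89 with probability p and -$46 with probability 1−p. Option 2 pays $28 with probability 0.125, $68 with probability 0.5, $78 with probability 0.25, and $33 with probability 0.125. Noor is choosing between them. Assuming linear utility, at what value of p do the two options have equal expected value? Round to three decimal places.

EV(Option 2) = 0.125 × 28 + 0.5 × 68 + 0.25 × 78 + 0.125 × 33 = 3.5 + 34 + 19.5 + 4.125 = 61.125
p·89 + (1−p)·(-46) = 61.125
135p − 46 = 61.125
p = (61.125 + 46) / 135

p = 0.794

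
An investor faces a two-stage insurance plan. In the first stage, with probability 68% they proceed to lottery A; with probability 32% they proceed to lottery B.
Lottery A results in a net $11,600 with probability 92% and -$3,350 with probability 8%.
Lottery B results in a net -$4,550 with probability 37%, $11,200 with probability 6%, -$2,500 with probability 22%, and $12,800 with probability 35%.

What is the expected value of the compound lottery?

$8,008.64

EV(A) = 0.92 × 11600 + 0.08 × (-3350) = 10672 − 268 = 10404
EV(B) = 0.37 × (-4550) + 0.06 × 11200 + 0.22 × (-2500) + 0.35 × 12800 = -1683.5 + 672 − 550 + 4480 = 2918.5
Overall = 0.68 × 10404 + 0.32 × 2918.5 = 7074.72 + 933.92 = 8008.64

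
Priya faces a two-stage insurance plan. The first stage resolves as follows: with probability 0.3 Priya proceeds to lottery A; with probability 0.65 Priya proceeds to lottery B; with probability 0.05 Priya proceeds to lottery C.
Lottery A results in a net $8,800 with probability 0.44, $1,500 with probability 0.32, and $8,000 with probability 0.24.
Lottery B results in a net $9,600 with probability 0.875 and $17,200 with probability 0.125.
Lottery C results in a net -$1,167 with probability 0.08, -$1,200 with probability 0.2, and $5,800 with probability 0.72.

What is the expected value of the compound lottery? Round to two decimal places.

EV(A) = 0.44 × 8800 + 0.32 × 1500 + 0.24 × 8000 = 3872 + 480 + 1920 = 6272
EV(B) = 0.875 × 9600 + 0.125 × 17200 = 8400 + 2150 = 10550
EV(C) = 0.08 × (-1167) + 0.2 × (-1200) + 0.72 × 5800 = -93.36 − 240 + 4176 = 3842.64
Overall = 0.3 × 6272 + 0.65 × 10550 + 0.05 × 3842.64 = 1881.6 + 6857.5 + 192.132 = 8931.232

$8,931.23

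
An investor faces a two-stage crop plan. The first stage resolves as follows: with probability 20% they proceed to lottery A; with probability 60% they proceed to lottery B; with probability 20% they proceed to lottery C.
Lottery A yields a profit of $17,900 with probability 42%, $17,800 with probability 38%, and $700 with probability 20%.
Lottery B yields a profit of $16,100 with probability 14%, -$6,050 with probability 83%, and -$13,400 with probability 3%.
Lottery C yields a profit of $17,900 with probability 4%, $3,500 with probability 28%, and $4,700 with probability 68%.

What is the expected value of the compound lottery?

EV(A) = 0.42 × 17900 + 0.38 × 17800 + 0.2 × 700 = 7518 + 6764 + 140 = 14422
EV(B) = 0.14 × 16100 + 0.83 × (-6050) + 0.03 × (-13400) = 2254 − 5021.5 − 402 = -3169.5
EV(C) = 0.04 × 17900 + 0.28 × 3500 + 0.68 × 4700 = 716 + 980 + 3196 = 4892
Overall = 0.2 × 14422 + 0.6 × (-3169.5) + 0.2 × 4892 = 2884.4 − 1901.7 + 978.4 = 1961.1

$1,961.10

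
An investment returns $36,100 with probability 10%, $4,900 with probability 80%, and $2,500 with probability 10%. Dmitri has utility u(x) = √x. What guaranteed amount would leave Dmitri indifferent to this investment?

$6,400

E[u] = 0.1·√36100 + 0.8·√4900 + 0.1·√2500 = 0.1·190 + 0.8·70 + 0.1·50 = 80
CE = (80)² = 6400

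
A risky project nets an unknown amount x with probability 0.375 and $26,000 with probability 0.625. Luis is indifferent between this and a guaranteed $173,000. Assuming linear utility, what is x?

x = $418,000

0.375·x + 0.625·26000 = 173000
0.375·x = 173000 − 16250 = 156750
x = 156750 / 0.375 = 418000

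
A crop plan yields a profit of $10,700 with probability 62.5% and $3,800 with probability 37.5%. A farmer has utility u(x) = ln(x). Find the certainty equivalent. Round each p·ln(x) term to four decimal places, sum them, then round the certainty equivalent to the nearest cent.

$7,256.84

E[u] = 0.625·ln(10700) + 0.375·ln(3800) = 5.7987 + 3.0910 = 8.8897
CE = e^8.8897 ≈ 7256.84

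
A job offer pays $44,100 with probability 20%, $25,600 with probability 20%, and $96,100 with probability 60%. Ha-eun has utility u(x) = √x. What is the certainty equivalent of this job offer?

E[u] = 0.2·√44100 + 0.2·√25600 + 0.6·√96100 = 0.2·210 + 0.2·160 + 0.6·310 = 260
CE = (260)² = 67600

$67,600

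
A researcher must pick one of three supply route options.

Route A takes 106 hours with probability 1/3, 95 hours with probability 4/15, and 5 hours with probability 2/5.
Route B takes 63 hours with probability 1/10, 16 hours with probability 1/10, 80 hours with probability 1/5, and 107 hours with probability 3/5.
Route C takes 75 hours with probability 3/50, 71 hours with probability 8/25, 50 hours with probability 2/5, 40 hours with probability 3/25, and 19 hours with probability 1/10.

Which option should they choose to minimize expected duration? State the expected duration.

Route C (53.92 hours)

Route A = 1/3 × 106 + 4/15 × 95 + 2/5 × 5 = 35.3333 + 25.3333 + 2 = 62.6667
Route B = 1/10 × 63 + 1/10 × 16 + 1/5 × 80 + 3/5 × 107 = 6.3 + 1.6 + 16 + 64.2 = 88.1
Route C = 3/50 × 75 + 8/25 × 71 + 2/5 × 50 + 3/25 × 40 + 1/10 × 19 = 4.5 + 22.72 + 20 + 4.8 + 1.9 = 53.92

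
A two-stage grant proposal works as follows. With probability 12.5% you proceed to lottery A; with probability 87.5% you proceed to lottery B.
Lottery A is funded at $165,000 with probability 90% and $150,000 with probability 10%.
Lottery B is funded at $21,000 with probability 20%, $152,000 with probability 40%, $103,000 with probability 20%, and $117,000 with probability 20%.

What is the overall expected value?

$115,812.50

EV(A) = 0.9 × 165000 + 0.1 × 150000 = 148500 + 15000 = 163500
EV(B) = 0.2 × 21000 + 0.4 × 152000 + 0.2 × 103000 + 0.2 × 117000 = 4200 + 60800 + 20600 + 23400 = 109000
Overall = 0.125 × 163500 + 0.875 × 109000 = 20437.5 + 95375 = 115812.5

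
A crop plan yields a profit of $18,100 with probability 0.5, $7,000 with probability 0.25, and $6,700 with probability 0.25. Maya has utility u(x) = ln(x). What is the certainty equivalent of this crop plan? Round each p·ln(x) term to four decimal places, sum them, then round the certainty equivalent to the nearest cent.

E[u] = 0.5·ln(18100) + 0.25·ln(7000) + 0.25·ln(6700) = 4.9018 + 2.2134 + 2.2025 = 9.3177
CE = e^9.3177 ≈ 11133.35

$11,133.35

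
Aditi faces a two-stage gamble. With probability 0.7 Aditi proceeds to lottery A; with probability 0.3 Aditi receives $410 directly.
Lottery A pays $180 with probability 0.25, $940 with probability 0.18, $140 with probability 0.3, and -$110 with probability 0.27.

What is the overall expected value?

EV(A) = 0.25 × 180 + 0.18 × 940 + 0.3 × 140 + 0.27 × (-110) = 45 + 169.2 + 42 − 29.7 = 226.5
Branch B: 410 (certain)
Overall = 0.7 × 226.5 + 0.3 × 410 = 158.55 + 123 = 281.55

$281.55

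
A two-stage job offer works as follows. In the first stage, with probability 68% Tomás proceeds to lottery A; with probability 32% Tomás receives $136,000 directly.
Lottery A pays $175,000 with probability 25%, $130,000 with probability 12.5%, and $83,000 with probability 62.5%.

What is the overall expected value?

$119,595

EV(A) = 0.25 × 175000 + 0.125 × 130000 + 0.625 × 83000 = 43750 + 16250 + 51875 = 111875
Branch B: 136000 (certain)
Overall = 0.68 × 111875 + 0.32 × 136000 = 76075 + 43520 = 119595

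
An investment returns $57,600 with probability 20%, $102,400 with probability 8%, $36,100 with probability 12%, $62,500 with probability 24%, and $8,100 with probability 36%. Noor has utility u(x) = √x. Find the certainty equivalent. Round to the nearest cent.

$35,645.44

E[u] = 0.2·√57600 + 0.08·√102400 + 0.12·√36100 + 0.24·√62500 + 0.36·√8100 = 0.2·240 + 0.08·320 + 0.12·190 + 0.24·250 + 0.36·90 = 188.8
CE = (188.8)² = 35645.44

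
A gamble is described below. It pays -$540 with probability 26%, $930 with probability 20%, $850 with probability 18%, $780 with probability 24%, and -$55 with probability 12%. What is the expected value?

EV = 0.26 × (-540) + 0.2 × 930 + 0.18 × 850 + 0.24 × 780 + 0.12 × (-55) = -140.4 + 186 + 153 + 187.2 − 6.6 = 379.2

$379.20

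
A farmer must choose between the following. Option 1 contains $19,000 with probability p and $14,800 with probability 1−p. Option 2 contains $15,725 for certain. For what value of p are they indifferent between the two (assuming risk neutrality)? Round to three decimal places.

p = 0.220

p·19000 + (1−p)·14800 = 15725
4200p + 14800 = 15725
p = (15725 − 14800) / 4200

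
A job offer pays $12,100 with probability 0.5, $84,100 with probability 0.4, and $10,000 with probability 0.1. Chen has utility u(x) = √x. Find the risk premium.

E[u] = 0.5·√12100 + 0.4·√84100 + 0.1·√10000 = 0.5·110 + 0.4·290 + 0.1·100 = 181
CE = (181)² = 32761
Risk premium = EV − CE = 40690 − 32761 = 7929

$7,929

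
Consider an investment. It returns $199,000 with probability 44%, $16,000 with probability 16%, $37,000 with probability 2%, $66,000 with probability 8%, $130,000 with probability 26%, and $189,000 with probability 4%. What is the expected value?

EV = 0.44 × 199000 + 0.16 × 16000 + 0.02 × 37000 + 0.08 × 66000 + 0.26 × 130000 + 0.04 × 189000 = 87560 + 2560 + 740 + 5280 + 33800 + 7560 = 137500

$137,500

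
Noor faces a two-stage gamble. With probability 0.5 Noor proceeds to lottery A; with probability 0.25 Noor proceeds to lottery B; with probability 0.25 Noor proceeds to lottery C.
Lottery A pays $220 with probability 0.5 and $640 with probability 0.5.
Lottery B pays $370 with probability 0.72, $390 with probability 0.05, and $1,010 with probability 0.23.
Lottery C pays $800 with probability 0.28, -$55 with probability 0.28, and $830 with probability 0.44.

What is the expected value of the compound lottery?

$488

EV(A) = 0.5 × 220 + 0.5 × 640 = 110 + 320 = 430
EV(B) = 0.72 × 370 + 0.05 × 390 + 0.23 × 1010 = 266.4 + 19.5 + 232.3 = 518.2
EV(C) = 0.28 × 800 + 0.28 × (-55) + 0.44 × 830 = 224 − 15.4 + 365.2 = 573.8
Overall = 0.5 × 430 + 0.25 × 518.2 + 0.25 × 573.8 = 215 + 129.55 + 143.45 = 488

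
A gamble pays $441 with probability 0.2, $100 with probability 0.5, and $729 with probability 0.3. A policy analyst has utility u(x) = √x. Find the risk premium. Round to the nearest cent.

E[u] = 0.2·√441 + 0.5·√100 + 0.3·√729 = 0.2·21 + 0.5·10 + 0.3·27 = 17.3
CE = (17.3)² = 299.29
Risk premium = EV − CE = 356.9 − 299.29 = 57.61

$57.61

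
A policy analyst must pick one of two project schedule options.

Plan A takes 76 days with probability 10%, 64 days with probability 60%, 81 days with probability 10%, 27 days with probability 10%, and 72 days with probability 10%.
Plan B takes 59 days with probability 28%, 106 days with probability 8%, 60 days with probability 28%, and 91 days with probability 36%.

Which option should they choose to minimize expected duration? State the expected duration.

Plan A = 0.1 × 76 + 0.6 × 64 + 0.1 × 81 + 0.1 × 27 + 0.1 × 72 = 7.6 + 38.4 + 8.1 + 2.7 + 7.2 = 64
Plan B = 0.28 × 59 + 0.08 × 106 + 0.28 × 60 + 0.36 × 91 = 16.52 + 8.48 + 16.8 + 32.76 = 74.56

Plan A (64 days)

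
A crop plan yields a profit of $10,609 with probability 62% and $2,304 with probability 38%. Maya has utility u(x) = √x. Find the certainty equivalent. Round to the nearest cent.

E[u] = 0.62·√10609 + 0.38·√2304 = 0.62·103 + 0.38·48 = 82.1
CE = (82.1)² = 6740.41

$6,740.41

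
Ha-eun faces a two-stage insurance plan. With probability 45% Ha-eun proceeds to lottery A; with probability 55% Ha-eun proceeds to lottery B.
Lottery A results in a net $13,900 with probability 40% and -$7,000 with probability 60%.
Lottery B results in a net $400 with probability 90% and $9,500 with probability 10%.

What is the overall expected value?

$1,332.50

EV(A) = 0.4 × 13900 + 0.6 × (-7000) = 5560 − 4200 = 1360
EV(B) = 0.9 × 400 + 0.1 × 9500 = 360 + 950 = 1310
Overall = 0.45 × 1360 + 0.55 × 1310 = 612 + 720.5 = 1332.5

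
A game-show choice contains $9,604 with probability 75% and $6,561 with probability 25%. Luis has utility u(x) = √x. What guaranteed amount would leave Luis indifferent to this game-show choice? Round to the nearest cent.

E[u] = 0.75·√9604 + 0.25·√6561 = 0.75·98 + 0.25·81 = 93.75
CE = (93.75)² = 8789.0625

$8,789.06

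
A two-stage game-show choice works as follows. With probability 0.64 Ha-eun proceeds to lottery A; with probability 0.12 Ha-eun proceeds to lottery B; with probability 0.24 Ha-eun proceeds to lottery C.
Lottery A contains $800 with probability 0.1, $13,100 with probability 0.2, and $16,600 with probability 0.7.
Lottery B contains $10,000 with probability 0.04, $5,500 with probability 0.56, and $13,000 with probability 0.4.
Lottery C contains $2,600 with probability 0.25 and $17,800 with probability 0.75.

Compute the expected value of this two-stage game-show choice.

EV(A) = 0.1 × 800 + 0.2 × 13100 + 0.7 × 16600 = 80 + 2620 + 11620 = 14320
EV(B) = 0.04 × 10000 + 0.56 × 5500 + 0.4 × 13000 = 400 + 3080 + 5200 = 8680
EV(C) = 0.25 × 2600 + 0.75 × 17800 = 650 + 13350 = 14000
Overall = 0.64 × 14320 + 0.12 × 8680 + 0.24 × 14000 = 9164.8 + 1041.6 + 3360 = 13566.4

$13,566.40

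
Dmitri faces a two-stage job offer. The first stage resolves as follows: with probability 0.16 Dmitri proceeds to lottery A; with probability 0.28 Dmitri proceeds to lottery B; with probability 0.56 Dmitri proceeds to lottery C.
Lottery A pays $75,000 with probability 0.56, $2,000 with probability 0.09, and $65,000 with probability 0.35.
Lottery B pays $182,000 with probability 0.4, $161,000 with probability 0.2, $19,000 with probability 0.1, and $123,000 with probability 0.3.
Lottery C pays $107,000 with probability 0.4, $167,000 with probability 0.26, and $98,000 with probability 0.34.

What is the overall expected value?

$117,595.20

EV(A) = 0.56 × 75000 + 0.09 × 2000 + 0.35 × 65000 = 42000 + 180 + 22750 = 64930
EV(B) = 0.4 × 182000 + 0.2 × 161000 + 0.1 × 19000 + 0.3 × 123000 = 72800 + 32200 + 1900 + 36900 = 143800
EV(C) = 0.4 × 107000 + 0.26 × 167000 + 0.34 × 98000 = 42800 + 43420 + 33320 = 119540
Overall = 0.16 × 64930 + 0.28 × 143800 + 0.56 × 119540 = 10388.8 + 40264 + 66942.4 = 117595.2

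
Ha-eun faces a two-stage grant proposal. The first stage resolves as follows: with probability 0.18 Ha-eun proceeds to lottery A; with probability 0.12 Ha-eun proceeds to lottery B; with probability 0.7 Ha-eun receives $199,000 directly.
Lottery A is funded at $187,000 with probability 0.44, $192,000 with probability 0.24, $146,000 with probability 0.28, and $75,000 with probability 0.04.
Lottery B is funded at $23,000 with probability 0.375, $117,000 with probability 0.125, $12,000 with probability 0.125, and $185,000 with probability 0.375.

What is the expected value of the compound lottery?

$181,598.20

EV(A) = 0.44 × 187000 + 0.24 × 192000 + 0.28 × 146000 + 0.04 × 75000 = 82280 + 46080 + 40880 + 3000 = 172240
EV(B) = 0.375 × 23000 + 0.125 × 117000 + 0.125 × 12000 + 0.375 × 185000 = 8625 + 14625 + 1500 + 69375 = 94125
Branch C: 199000 (certain)
Overall = 0.18 × 172240 + 0.12 × 94125 + 0.7 × 199000 = 31003.2 + 11295 + 139300 = 181598.2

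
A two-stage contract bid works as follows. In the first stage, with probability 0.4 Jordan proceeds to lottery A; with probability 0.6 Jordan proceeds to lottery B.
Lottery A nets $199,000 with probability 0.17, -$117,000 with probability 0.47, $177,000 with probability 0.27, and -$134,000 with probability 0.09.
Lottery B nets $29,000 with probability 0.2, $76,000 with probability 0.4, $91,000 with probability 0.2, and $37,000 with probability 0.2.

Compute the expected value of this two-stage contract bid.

EV(A) = 0.17 × 199000 + 0.47 × (-117000) + 0.27 × 177000 + 0.09 × (-134000) = 33830 − 54990 + 47790 − 12060 = 14570
EV(B) = 0.2 × 29000 + 0.4 × 76000 + 0.2 × 91000 + 0.2 × 37000 = 5800 + 30400 + 18200 + 7400 = 61800
Overall = 0.4 × 14570 + 0.6 × 61800 = 5828 + 37080 = 42908

$42,908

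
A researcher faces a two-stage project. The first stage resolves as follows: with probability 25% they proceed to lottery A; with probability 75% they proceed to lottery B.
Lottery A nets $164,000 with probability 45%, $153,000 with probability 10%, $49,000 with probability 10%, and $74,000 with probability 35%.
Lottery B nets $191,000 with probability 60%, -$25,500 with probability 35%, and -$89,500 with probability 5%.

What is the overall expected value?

$105,875

EV(A) = 0.45 × 164000 + 0.1 × 153000 + 0.1 × 49000 + 0.35 × 74000 = 73800 + 15300 + 4900 + 25900 = 119900
EV(B) = 0.6 × 191000 + 0.35 × (-25500) + 0.05 × (-89500) = 114600 − 8925 − 4475 = 101200
Overall = 0.25 × 119900 + 0.75 × 101200 = 29975 + 75900 = 105875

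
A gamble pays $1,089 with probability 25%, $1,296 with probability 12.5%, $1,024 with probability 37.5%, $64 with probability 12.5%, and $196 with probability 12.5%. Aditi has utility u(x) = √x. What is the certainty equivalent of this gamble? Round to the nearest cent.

$756.25

E[u] = 0.25·√1089 + 0.125·√1296 + 0.375·√1024 + 0.125·√64 + 0.125·√196 = 0.25·33 + 0.125·36 + 0.375·32 + 0.125·8 + 0.125·14 = 27.5
CE = (27.5)² = 756.25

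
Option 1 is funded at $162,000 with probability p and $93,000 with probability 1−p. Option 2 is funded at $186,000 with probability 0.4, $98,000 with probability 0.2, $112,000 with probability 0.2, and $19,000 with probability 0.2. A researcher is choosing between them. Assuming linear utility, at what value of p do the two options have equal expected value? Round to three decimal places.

EV(Option 2) = 0.4 × 186000 + 0.2 × 98000 + 0.2 × 112000 + 0.2 × 19000 = 74400 + 19600 + 22400 + 3800 = 120200
p·162000 + (1−p)·93000 = 120200
69000p + 93000 = 120200
p = (120200 − 93000) / 69000

p = 0.394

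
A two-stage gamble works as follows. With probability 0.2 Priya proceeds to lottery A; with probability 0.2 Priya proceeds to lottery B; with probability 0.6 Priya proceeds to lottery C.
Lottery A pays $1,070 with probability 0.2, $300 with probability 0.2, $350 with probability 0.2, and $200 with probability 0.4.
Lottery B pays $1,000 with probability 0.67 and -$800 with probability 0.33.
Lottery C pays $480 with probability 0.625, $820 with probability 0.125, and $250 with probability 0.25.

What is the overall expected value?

$445

EV(A) = 0.2 × 1070 + 0.2 × 300 + 0.2 × 350 + 0.4 × 200 = 214 + 60 + 70 + 80 = 424
EV(B) = 0.67 × 1000 + 0.33 × (-800) = 670 − 264 = 406
EV(C) = 0.625 × 480 + 0.125 × 820 + 0.25 × 250 = 300 + 102.5 + 62.5 = 465
Overall = 0.2 × 424 + 0.2 × 406 + 0.6 × 465 = 84.8 + 81.2 + 279 = 445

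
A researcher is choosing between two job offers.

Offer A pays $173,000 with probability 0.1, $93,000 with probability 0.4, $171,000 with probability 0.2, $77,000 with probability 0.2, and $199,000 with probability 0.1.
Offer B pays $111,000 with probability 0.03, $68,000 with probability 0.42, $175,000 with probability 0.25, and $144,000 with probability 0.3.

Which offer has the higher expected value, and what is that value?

Offer A = 0.1 × 173000 + 0.4 × 93000 + 0.2 × 171000 + 0.2 × 77000 + 0.1 × 199000 = 17300 + 37200 + 34200 + 15400 + 19900 = 124000
Offer B = 0.03 × 111000 + 0.42 × 68000 + 0.25 × 175000 + 0.3 × 144000 = 3330 + 28560 + 43750 + 43200 = 118840

Offer A ($124,000)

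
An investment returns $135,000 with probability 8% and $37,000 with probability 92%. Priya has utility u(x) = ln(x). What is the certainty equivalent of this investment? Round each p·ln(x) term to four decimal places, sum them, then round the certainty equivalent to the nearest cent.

$41,035.79

E[u] = 0.08·ln(135000) + 0.92·ln(37000) = 0.9450 + 9.6772 = 10.6222
CE = e^10.6222 ≈ 41035.79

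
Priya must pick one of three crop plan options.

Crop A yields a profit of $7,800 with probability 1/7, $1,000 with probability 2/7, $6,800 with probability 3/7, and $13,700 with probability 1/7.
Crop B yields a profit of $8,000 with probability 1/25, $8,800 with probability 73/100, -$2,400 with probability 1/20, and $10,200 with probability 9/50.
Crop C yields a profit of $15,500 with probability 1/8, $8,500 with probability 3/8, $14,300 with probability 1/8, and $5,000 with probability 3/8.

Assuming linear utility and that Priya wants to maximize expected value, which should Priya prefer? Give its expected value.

Crop C ($8,787.50)

Crop A = 1/7 × 7800 + 2/7 × 1000 + 3/7 × 6800 + 1/7 × 13700 = 1114.2857 + 285.7143 + 2914.2857 + 1957.1429 = 6271.4286
Crop B = 1/25 × 8000 + 73/100 × 8800 + 1/20 × (-2400) + 9/50 × 10200 = 320 + 6424 − 120 + 1836 = 8460
Crop C = 1/8 × 15500 + 3/8 × 8500 + 1/8 × 14300 + 3/8 × 5000 = 1937.5 + 3187.5 + 1787.5 + 1875 = 8787.5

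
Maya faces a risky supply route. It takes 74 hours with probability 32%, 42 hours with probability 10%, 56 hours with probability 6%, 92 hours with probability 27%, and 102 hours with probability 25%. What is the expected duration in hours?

EV = 0.32 × 74 + 0.1 × 42 + 0.06 × 56 + 0.27 × 92 + 0.25 × 102 = 23.68 + 4.2 + 3.36 + 24.84 + 25.5 = 81.58

81.58 hours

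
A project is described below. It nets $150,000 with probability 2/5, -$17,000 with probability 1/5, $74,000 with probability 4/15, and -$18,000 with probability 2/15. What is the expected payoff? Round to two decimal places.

$73,933.33

EV = 2/5 × 150000 + 1/5 × (-17000) + 4/15 × 74000 + 2/15 × (-18000) = 60000 − 3400 + 19733.3333 − 2400 = 73933.3333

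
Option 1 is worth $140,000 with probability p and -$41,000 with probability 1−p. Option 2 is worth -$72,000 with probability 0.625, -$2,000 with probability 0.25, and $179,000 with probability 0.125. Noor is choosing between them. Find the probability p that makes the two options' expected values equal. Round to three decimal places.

p = 0.099

EV(Option 2) = 0.625 × (-72000) + 0.25 × (-2000) + 0.125 × 179000 = -45000 − 500 + 22375 = -23125
p·140000 + (1−p)·(-41000) = -23125
181000p − 41000 = -23125
p = (-23125 + 41000) / 181000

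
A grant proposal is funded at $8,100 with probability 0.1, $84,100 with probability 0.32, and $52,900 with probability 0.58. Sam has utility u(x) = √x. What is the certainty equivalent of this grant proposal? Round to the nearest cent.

E[u] = 0.1·√8100 + 0.32·√84100 + 0.58·√52900 = 0.1·90 + 0.32·290 + 0.58·230 = 235.2
CE = (235.2)² = 55319.04

$55,319.04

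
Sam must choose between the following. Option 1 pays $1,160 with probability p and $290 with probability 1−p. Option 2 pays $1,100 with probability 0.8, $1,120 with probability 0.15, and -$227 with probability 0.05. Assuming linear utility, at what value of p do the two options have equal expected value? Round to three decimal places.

p = 0.858

EV(Option 2) = 0.8 × 1100 + 0.15 × 1120 + 0.05 × (-227) = 880 + 168 − 11.35 = 1036.65
p·1160 + (1−p)·290 = 1036.65
870p + 290 = 1036.65
p = (1036.65 − 290) / 870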